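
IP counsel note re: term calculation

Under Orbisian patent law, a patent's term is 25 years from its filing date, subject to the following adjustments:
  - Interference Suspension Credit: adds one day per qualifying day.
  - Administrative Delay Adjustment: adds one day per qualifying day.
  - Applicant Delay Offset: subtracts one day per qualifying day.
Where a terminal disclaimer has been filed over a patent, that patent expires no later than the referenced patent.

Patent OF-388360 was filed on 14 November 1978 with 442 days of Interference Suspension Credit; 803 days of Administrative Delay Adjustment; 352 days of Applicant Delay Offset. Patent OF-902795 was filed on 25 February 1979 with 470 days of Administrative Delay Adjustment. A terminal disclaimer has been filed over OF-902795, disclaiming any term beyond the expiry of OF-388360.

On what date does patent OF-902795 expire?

Natural term of OF-902795:
  Base: filing + 25 years → 25 February 2004.
  Administrative Delay Adjustment: +470 days → 9 June 2005.
Expiry of referenced patent OF-388360:
  Base: filing + 25 years → 14 November 2003.
  Interference Suspension Credit: +442 days → 29 January 2005.
  Administrative Delay Adjustment: +803 days → 12 April 2007.
  Applicant Delay Offset: −352 days → 25 April 2006.
Terminal disclaimer: OF-902795 expires on the earlier of 9 June 2005 and 25 April 2006.

June 9, 2005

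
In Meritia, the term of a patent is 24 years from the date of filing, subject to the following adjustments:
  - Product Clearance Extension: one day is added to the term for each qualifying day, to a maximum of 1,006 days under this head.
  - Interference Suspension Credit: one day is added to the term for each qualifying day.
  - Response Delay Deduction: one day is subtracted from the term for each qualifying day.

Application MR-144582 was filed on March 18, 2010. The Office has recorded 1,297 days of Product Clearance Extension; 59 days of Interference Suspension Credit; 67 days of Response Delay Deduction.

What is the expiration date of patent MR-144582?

December 10, 2036

Base term: filing date + 24 years → 18 March 2034.
Product Clearance Extension: 1297 days claimed exceeds the 1006-day cap, so +1006 days → 18 December 2036.
Interference Suspension Credit: +59 days → 15 February 2037.
Response Delay Deduction: −67 days → 10 December 2036.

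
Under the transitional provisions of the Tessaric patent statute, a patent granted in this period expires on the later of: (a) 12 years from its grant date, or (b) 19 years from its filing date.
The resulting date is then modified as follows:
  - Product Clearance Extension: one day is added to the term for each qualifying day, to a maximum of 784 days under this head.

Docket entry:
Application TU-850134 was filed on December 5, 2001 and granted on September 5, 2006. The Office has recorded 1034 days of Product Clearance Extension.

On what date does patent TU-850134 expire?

(a) grant + 12 years → 5 September 2018.
(b) filing + 19 years → 5 December 2020.
Later of the two: 5 December 2020.
Product Clearance Extension: 1034 days claimed exceeds the 784-day cap, so +784 days → 28 January 2023.

January 28, 2023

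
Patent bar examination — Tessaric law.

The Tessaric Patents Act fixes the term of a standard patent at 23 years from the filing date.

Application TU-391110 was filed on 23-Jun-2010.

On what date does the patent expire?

Filing date + 23 years → 23 June 2033.

2033-06-23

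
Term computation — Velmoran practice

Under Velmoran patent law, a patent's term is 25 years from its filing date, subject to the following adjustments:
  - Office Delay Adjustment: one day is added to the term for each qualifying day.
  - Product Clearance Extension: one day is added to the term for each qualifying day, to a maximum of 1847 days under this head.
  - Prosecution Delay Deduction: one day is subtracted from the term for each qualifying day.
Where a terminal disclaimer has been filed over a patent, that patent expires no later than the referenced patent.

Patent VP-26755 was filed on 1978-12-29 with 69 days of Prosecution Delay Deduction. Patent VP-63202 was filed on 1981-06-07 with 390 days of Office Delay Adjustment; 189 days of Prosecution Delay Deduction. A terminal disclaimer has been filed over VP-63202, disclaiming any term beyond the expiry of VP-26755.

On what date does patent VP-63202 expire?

Natural term of VP-63202:
  Base: filing + 25 years → 7 June 2006.
  Office Delay Adjustment: +390 days → 2 July 2007.
  Prosecution Delay Deduction: −189 days → 25 December 2006.
Expiry of referenced patent VP-26755:
  Base: filing + 25 years → 29 December 2003.
  Prosecution Delay Deduction: −69 days → 21 October 2003.
Terminal disclaimer: VP-63202 expires on the earlier of 25 December 2006 and 21 October 2003.

2003-10-21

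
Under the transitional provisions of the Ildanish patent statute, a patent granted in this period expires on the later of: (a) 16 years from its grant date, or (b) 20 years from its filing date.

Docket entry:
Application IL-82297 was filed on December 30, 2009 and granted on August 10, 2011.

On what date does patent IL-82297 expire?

December 30, 2029

(a) grant + 16 years → 10 August 2027.
(b) filing + 20 years → 30 December 2029.
Later of the two: 30 December 2029.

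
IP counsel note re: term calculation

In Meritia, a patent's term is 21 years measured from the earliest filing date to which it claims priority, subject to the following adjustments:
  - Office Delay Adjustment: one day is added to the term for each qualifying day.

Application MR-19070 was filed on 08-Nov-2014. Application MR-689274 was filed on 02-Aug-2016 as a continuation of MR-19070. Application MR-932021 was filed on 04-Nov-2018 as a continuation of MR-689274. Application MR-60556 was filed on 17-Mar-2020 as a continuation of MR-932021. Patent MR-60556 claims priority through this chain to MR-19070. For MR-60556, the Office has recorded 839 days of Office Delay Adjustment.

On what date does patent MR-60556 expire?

February 24, 2038

Earliest priority filing: 8 November 2014.
Base term: 8 November 2014 + 21 years → 8 November 2035.
Office Delay Adjustment: +839 days → 24 February 2038.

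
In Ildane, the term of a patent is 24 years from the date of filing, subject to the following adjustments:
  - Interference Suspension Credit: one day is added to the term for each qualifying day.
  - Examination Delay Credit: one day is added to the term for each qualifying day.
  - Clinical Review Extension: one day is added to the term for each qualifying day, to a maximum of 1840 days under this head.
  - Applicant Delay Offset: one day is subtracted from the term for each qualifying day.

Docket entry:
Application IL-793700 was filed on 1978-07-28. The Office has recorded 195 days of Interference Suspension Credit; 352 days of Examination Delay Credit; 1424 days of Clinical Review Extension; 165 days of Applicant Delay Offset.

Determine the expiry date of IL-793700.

July 8, 2007

Base term: filing date + 24 years → 28 July 2002.
Interference Suspension Credit: +195 days → 8 February 2003.
Examination Delay Credit: +352 days → 26 January 2004.
Clinical Review Extension: 1424 days (within the 1840-day cap) → +1424 days → 20 December 2007.
Applicant Delay Offset: −165 days → 8 July 2007.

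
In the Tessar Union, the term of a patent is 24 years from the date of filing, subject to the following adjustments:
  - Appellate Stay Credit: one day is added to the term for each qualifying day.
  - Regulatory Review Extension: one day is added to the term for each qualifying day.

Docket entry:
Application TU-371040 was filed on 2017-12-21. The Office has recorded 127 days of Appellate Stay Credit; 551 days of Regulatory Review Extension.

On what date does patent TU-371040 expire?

Base term: filing date + 24 years → 21 December 2041.
Appellate Stay Credit: +127 days → 27 April 2042.
Regulatory Review Extension: +551 days → 30 October 2043.

2043-10-30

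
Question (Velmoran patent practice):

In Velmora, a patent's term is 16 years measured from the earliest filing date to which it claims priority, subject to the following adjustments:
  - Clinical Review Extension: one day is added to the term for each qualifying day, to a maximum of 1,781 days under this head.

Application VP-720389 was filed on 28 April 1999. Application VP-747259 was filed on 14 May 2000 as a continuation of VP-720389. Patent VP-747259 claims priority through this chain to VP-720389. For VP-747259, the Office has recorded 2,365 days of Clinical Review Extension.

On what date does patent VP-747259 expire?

2020-03-13

Earliest priority filing: 28 April 1999.
Base term: 28 April 1999 + 16 years → 28 April 2015.
Clinical Review Extension: 2365 days claimed exceeds the 1781-day cap, so +1781 days → 13 March 2020.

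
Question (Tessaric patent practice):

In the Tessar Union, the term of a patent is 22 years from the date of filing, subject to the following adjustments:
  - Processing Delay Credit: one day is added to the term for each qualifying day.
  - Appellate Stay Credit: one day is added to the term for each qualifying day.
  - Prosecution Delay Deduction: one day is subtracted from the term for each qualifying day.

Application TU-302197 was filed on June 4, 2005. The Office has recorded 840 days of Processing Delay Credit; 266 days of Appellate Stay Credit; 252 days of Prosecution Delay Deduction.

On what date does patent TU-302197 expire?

Base term: filing date + 22 years → 4 June 2027.
Processing Delay Credit: +840 days → 21 September 2029.
Appellate Stay Credit: +266 days → 14 June 2030.
Prosecution Delay Deduction: −252 days → 5 October 2029.

2029-10-05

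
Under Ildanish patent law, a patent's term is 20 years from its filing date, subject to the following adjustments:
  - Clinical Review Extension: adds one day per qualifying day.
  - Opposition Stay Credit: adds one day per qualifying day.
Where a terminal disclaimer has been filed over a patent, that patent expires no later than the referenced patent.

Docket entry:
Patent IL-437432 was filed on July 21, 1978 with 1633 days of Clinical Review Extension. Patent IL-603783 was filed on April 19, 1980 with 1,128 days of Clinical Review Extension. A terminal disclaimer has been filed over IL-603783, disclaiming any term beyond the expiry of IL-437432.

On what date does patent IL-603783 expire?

2003-01-09

Natural term of IL-603783:
  Base: filing + 20 years → 19 April 2000.
  Clinical Review Extension: +1128 days → 22 May 2003.
Expiry of referenced patent IL-437432:
  Base: filing + 20 years → 21 July 1998.
  Clinical Review Extension: +1633 days → 9 January 2003.
Terminal disclaimer: IL-603783 expires on the earlier of 22 May 2003 and 9 January 2003.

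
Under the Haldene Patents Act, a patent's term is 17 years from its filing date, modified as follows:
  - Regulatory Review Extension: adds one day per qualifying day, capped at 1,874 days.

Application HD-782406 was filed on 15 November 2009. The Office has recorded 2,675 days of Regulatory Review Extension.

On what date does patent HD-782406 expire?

2032-01-02

Base term: filing date + 17 years → 15 November 2026.
Regulatory Review Extension: 2675 days claimed exceeds the 1874-day cap, so +1874 days → 2 January 2032.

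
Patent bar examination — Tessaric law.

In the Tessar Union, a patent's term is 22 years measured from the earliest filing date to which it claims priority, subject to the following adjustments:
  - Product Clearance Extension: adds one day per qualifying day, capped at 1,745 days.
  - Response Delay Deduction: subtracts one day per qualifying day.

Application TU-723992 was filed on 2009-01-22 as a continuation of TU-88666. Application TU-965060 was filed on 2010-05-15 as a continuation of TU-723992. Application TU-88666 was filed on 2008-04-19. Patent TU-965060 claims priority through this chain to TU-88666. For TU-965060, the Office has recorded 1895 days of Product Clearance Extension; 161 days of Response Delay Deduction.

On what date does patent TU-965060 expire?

Earliest priority filing: 19 April 2008.
Base term: 19 April 2008 + 22 years → 19 April 2030.
Product Clearance Extension: 1895 days claimed exceeds the 1745-day cap, so +1745 days → 28 January 2035.
Response Delay Deduction: −161 days → 20 August 2034.

August 20, 2034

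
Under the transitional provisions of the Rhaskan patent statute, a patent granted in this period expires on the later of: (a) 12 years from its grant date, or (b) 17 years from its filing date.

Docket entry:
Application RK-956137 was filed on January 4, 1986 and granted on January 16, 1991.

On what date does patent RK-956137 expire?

(a) grant + 12 years → 16 January 2003.
(b) filing + 17 years → 4 January 2003.
Later of the two: 16 January 2003.

2003-01-16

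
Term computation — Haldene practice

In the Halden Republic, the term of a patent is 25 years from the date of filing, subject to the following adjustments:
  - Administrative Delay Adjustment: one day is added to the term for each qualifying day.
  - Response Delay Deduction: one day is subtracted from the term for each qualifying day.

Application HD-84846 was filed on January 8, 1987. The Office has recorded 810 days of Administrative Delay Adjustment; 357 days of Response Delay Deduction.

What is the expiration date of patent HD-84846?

Base term: filing date + 25 years → 8 January 2012.
Administrative Delay Adjustment: +810 days → 28 March 2014.
Response Delay Deduction: −357 days → 5 April 2013.

April 5, 2013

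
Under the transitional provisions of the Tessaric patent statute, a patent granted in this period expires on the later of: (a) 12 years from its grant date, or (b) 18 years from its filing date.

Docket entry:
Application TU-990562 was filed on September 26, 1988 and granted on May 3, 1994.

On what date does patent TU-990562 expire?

September 26, 2006

(a) grant + 12 years → 3 May 2006.
(b) filing + 18 years → 26 September 2006.
Later of the two: 26 September 2006.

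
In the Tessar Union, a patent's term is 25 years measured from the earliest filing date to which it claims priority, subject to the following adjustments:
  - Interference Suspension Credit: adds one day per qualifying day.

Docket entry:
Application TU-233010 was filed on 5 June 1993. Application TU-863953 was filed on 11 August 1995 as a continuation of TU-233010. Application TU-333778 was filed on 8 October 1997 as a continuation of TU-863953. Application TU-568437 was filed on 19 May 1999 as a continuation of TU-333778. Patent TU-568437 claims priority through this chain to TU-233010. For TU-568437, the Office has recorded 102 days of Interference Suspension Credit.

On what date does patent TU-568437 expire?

Earliest priority filing: 5 June 1993.
Base term: 5 June 1993 + 25 years → 5 June 2018.
Interference Suspension Credit: +102 days → 15 September 2018.

2018-09-15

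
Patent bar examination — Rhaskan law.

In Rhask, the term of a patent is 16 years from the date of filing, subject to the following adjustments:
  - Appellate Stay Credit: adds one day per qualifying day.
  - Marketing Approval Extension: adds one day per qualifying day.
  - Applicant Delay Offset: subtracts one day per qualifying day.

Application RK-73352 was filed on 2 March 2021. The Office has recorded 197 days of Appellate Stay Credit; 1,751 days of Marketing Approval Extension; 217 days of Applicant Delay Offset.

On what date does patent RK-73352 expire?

Base term: filing date + 16 years → 2 March 2037.
Appellate Stay Credit: +197 days → 15 September 2037.
Marketing Approval Extension: +1751 days → 2 July 2042.
Applicant Delay Offset: −217 days → 27 November 2041.

November 27, 2041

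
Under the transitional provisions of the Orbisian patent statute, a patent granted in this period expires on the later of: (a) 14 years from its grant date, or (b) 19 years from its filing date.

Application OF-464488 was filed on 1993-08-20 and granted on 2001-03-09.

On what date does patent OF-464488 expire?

2015-03-09

(a) grant + 14 years → 9 March 2015.
(b) filing + 19 years → 20 August 2012.
Later of the two: 9 March 2015.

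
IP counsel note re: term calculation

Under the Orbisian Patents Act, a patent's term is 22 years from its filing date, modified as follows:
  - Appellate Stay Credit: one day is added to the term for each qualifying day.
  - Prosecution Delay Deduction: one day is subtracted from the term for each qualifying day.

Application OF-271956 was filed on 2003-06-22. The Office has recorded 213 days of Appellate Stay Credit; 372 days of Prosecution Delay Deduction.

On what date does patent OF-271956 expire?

Base term: filing date + 22 years → 22 June 2025.
Appellate Stay Credit: +213 days → 21 January 2026.
Prosecution Delay Deduction: −372 days → 14 January 2025.

2025-01-14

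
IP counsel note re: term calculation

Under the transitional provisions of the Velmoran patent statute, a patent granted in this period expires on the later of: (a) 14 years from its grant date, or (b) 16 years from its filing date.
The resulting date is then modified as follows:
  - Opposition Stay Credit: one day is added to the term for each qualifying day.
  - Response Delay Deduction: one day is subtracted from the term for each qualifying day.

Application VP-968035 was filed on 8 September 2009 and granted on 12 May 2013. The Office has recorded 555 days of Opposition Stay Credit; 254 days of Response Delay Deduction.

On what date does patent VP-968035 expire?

(a) grant + 14 years → 12 May 2027.
(b) filing + 16 years → 8 September 2025.
Later of the two: 12 May 2027.
Opposition Stay Credit: +555 days → 17 November 2028.
Response Delay Deduction: −254 days → 8 March 2028.

2028-03-08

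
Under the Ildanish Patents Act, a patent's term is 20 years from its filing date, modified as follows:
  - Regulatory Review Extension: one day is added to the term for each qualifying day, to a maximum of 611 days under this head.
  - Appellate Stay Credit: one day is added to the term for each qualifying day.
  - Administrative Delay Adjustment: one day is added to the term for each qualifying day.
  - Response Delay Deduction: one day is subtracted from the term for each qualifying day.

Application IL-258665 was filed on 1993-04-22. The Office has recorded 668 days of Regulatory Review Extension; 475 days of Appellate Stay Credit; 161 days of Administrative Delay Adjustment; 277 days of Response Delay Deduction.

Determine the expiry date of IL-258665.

Base term: filing date + 20 years → 22 April 2013.
Regulatory Review Extension: 668 days claimed exceeds the 611-day cap, so +611 days → 24 December 2014.
Appellate Stay Credit: +475 days → 12 April 2016.
Administrative Delay Adjustment: +161 days → 20 September 2016.
Response Delay Deduction: −277 days → 18 December 2015.

December 18, 2015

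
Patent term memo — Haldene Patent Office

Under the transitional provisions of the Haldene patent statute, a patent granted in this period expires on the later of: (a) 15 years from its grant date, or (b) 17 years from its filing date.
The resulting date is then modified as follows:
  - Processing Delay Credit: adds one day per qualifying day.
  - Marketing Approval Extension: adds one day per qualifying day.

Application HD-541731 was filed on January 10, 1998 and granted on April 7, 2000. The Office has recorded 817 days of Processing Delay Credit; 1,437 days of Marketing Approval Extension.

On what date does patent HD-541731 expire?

2021-06-08

(a) grant + 15 years → 7 April 2015.
(b) filing + 17 years → 10 January 2015.
Later of the two: 7 April 2015.
Processing Delay Credit: +817 days → 2 July 2017.
Marketing Approval Extension: +1437 days → 8 June 2021.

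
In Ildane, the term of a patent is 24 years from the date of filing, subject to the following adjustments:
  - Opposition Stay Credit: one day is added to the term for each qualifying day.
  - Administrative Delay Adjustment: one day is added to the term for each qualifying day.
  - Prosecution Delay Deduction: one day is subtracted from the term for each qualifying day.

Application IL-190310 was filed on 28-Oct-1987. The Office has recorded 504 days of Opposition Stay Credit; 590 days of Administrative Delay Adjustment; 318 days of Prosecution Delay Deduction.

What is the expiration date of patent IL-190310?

2013-12-12

Base term: filing date + 24 years → 28 October 2011.
Opposition Stay Credit: +504 days → 15 March 2013.
Administrative Delay Adjustment: +590 days → 26 October 2014.
Prosecution Delay Deduction: −318 days → 12 December 2013.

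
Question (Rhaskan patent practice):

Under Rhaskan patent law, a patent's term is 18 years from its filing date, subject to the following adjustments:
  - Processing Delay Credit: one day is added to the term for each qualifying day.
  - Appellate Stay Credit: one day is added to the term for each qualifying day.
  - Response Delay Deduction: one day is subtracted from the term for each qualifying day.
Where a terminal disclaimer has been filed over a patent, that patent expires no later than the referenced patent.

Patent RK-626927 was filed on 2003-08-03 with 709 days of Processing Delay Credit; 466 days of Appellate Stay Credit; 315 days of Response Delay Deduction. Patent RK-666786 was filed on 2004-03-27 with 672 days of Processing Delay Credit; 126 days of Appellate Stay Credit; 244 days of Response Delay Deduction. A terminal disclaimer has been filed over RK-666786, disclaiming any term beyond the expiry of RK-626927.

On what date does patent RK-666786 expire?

Natural term of RK-666786:
  Base: filing + 18 years → 27 March 2022.
  Processing Delay Credit: +672 days → 28 January 2024.
  Appellate Stay Credit: +126 days → 2 June 2024.
  Response Delay Deduction: −244 days → 2 October 2023.
Expiry of referenced patent RK-626927:
  Base: filing + 18 years → 3 August 2021.
  Processing Delay Credit: +709 days → 13 July 2023.
  Appellate Stay Credit: +466 days → 21 October 2024.
  Response Delay Deduction: −315 days → 11 December 2023.
Terminal disclaimer: RK-666786 expires on the earlier of 2 October 2023 and 11 December 2023.

2023-10-02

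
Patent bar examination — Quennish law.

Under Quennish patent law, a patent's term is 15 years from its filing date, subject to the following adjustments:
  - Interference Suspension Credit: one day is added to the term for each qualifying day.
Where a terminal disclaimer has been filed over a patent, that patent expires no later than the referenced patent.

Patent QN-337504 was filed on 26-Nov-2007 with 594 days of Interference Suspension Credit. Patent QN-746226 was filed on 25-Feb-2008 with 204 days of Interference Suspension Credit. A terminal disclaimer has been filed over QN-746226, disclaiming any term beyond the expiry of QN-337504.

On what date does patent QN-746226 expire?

Natural term of QN-746226:
  Base: filing + 15 years → 25 February 2023.
  Interference Suspension Credit: +204 days → 17 September 2023.
Expiry of referenced patent QN-337504:
  Base: filing + 15 years → 26 November 2022.
  Interference Suspension Credit: +594 days → 12 July 2024.
Terminal disclaimer: QN-746226 expires on the earlier of 17 September 2023 and 12 July 2024.

2023-09-17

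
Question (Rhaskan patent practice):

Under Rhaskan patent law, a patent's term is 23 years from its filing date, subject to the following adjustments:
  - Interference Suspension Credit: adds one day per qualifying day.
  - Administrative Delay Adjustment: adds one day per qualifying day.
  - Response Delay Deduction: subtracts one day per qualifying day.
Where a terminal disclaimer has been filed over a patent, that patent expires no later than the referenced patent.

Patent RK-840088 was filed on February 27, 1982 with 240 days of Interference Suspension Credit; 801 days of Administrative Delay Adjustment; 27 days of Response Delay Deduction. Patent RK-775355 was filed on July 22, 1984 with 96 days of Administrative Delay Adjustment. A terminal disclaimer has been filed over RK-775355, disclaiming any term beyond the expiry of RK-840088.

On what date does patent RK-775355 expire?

Natural term of RK-775355:
  Base: filing + 23 years → 22 July 2007.
  Administrative Delay Adjustment: +96 days → 26 October 2007.
Expiry of referenced patent RK-840088:
  Base: filing + 23 years → 27 February 2005.
  Interference Suspension Credit: +240 days → 25 October 2005.
  Administrative Delay Adjustment: +801 days → 4 January 2008.
  Response Delay Deduction: −27 days → 8 December 2007.
Terminal disclaimer: RK-775355 expires on the earlier of 26 October 2007 and 8 December 2007.

October 26, 2007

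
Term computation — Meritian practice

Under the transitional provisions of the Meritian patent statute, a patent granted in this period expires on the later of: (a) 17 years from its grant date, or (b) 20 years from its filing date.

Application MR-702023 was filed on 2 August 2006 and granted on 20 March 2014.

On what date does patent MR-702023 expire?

March 20, 2031

(a) grant + 17 years → 20 March 2031.
(b) filing + 20 years → 2 August 2026.
Later of the two: 20 March 2031.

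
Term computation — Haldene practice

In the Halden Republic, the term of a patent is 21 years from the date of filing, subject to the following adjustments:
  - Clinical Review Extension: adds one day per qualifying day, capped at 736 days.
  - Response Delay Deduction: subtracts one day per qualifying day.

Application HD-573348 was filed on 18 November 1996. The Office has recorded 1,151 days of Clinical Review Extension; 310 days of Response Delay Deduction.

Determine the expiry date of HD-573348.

January 18, 2019

Base term: filing date + 21 years → 18 November 2017.
Clinical Review Extension: 1151 days claimed exceeds the 736-day cap, so +736 days → 24 November 2019.
Response Delay Deduction: −310 days → 18 January 2019.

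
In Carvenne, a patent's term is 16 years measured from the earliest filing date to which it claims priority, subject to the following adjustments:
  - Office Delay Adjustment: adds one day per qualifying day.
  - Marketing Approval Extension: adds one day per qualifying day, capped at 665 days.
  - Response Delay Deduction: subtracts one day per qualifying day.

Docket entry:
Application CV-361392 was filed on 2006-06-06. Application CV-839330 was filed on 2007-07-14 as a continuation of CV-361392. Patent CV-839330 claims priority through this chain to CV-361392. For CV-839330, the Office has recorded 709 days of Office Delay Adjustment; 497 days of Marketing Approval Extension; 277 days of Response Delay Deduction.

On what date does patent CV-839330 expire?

December 21, 2024

Earliest priority filing: 6 June 2006.
Base term: 6 June 2006 + 16 years → 6 June 2022.
Office Delay Adjustment: +709 days → 15 May 2024.
Marketing Approval Extension: 497 days (within the 665-day cap) → +497 days → 24 September 2025.
Response Delay Deduction: −277 days → 21 December 2024.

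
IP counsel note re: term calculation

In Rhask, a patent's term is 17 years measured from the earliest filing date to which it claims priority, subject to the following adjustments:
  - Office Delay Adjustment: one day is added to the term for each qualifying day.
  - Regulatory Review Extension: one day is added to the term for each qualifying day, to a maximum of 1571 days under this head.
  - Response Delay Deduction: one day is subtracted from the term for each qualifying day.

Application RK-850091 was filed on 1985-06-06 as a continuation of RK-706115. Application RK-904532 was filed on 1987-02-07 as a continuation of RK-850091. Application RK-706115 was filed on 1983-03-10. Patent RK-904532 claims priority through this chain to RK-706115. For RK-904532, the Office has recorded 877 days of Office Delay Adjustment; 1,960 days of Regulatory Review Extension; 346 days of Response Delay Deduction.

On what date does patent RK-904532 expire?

2005-12-11

Earliest priority filing: 10 March 1983.
Base term: 10 March 1983 + 17 years → 10 March 2000.
Office Delay Adjustment: +877 days → 4 August 2002.
Regulatory Review Extension: 1960 days claimed exceeds the 1571-day cap, so +1571 days → 22 November 2006.
Response Delay Deduction: −346 days → 11 December 2005.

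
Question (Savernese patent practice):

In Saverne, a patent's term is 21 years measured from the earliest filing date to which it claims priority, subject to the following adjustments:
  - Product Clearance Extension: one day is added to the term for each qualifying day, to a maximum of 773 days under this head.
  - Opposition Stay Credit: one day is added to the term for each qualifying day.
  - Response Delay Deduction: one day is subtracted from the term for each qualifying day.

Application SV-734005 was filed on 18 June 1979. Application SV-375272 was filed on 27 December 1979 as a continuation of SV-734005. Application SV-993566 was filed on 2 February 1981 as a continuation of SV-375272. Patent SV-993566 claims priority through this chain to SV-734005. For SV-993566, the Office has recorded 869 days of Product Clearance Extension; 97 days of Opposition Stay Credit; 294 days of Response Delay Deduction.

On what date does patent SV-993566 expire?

Earliest priority filing: 18 June 1979.
Base term: 18 June 1979 + 21 years → 18 June 2000.
Product Clearance Extension: 869 days claimed exceeds the 773-day cap, so +773 days → 31 July 2002.
Opposition Stay Credit: +97 days → 5 November 2002.
Response Delay Deduction: −294 days → 15 January 2002.

2002-01-15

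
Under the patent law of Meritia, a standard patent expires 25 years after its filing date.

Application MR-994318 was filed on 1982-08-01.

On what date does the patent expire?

Filing date + 25 years → 1 August 2007.

August 1, 2007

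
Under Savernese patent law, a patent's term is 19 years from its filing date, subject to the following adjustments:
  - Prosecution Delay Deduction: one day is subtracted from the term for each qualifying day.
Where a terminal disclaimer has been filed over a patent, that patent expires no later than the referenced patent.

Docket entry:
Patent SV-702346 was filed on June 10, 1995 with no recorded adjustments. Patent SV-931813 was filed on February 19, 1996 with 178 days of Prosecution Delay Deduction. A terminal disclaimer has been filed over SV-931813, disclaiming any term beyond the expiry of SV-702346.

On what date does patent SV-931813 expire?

Natural term of SV-931813:
  Base: filing + 19 years → 19 February 2015.
  Prosecution Delay Deduction: −178 days → 25 August 2014.
Expiry of referenced patent SV-702346:
  Base: filing + 19 years → 10 June 2014.
Terminal disclaimer: SV-931813 expires on the earlier of 25 August 2014 and 10 June 2014.

2014-06-10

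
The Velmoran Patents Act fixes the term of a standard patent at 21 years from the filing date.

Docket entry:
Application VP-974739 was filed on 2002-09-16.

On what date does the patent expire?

2023-09-16

Filing date + 21 years → 16 September 2023.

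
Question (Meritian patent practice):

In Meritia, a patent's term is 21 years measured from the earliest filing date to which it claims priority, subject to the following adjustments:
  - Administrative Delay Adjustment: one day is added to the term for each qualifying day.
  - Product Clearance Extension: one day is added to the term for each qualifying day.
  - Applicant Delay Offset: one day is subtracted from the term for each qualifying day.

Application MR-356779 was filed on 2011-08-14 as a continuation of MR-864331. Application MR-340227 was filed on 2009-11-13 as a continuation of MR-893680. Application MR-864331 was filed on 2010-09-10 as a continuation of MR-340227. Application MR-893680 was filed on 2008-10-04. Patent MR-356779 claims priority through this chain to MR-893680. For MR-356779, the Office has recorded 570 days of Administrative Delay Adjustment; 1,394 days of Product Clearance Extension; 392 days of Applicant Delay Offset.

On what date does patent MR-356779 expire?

Earliest priority filing: 4 October 2008.
Base term: 4 October 2008 + 21 years → 4 October 2029.
Administrative Delay Adjustment: +570 days → 27 April 2031.
Product Clearance Extension: +1394 days → 19 February 2035.
Applicant Delay Offset: −392 days → 23 January 2034.

2034-01-23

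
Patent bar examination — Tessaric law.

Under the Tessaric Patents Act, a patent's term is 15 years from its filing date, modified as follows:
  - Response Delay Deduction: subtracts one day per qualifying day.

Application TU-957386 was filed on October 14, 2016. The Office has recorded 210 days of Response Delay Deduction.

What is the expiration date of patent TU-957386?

Base term: filing date + 15 years → 14 October 2031.
Response Delay Deduction: −210 days → 18 March 2031.

2031-03-18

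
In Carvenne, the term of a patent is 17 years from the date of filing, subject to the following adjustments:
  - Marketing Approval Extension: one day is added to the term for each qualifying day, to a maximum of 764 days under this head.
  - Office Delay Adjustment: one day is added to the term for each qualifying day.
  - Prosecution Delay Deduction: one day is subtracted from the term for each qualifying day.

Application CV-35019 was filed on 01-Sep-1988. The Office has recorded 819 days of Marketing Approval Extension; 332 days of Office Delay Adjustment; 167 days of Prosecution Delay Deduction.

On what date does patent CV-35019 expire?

March 18, 2008

Base term: filing date + 17 years → 1 September 2005.
Marketing Approval Extension: 819 days claimed exceeds the 764-day cap, so +764 days → 5 October 2007.
Office Delay Adjustment: +332 days → 1 September 2008.
Prosecution Delay Deduction: −167 days → 18 March 2008.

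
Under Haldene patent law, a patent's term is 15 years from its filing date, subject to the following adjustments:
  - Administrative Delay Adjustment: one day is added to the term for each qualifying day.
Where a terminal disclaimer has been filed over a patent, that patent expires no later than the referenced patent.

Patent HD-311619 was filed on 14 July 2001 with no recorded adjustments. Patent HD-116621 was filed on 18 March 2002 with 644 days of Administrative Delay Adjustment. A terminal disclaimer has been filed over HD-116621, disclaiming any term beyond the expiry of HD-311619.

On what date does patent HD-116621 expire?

Natural term of HD-116621:
  Base: filing + 15 years → 18 March 2017.
  Administrative Delay Adjustment: +644 days → 22 December 2018.
Expiry of referenced patent HD-311619:
  Base: filing + 15 years → 14 July 2016.
Terminal disclaimer: HD-116621 expires on the earlier of 22 December 2018 and 14 July 2016.

2016-07-14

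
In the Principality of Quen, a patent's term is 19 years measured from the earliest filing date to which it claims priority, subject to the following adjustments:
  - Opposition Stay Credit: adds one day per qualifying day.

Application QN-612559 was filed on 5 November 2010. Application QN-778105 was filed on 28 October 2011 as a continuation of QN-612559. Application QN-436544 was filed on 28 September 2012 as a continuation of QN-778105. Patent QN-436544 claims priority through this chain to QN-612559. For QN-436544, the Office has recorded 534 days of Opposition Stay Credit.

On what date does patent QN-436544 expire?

Earliest priority filing: 5 November 2010.
Base term: 5 November 2010 + 19 years → 5 November 2029.
Opposition Stay Credit: +534 days → 23 April 2031.

April 23, 2031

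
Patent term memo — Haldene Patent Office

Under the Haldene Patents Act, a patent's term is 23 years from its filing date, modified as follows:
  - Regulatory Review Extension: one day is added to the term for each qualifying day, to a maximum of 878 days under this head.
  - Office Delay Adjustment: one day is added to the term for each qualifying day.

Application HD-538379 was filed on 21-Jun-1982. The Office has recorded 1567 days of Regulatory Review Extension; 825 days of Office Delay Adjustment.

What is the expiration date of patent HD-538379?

Base term: filing date + 23 years → 21 June 2005.
Regulatory Review Extension: 1567 days claimed exceeds the 878-day cap, so +878 days → 16 November 2007.
Office Delay Adjustment: +825 days → 18 February 2010.

2010-02-18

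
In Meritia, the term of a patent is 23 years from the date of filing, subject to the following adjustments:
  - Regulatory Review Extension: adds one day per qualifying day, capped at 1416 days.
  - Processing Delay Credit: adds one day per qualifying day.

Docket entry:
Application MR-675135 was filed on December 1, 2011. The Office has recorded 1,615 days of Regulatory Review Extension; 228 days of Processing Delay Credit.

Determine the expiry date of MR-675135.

Base term: filing date + 23 years → 1 December 2034.
Regulatory Review Extension: 1615 days claimed exceeds the 1416-day cap, so +1416 days → 17 October 2038.
Processing Delay Credit: +228 days → 2 June 2039.

2039-06-02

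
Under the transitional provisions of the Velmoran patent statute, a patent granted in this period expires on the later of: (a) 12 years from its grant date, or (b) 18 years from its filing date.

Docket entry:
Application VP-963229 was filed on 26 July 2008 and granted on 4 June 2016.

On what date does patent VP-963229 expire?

2028-06-04

(a) grant + 12 years → 4 June 2028.
(b) filing + 18 years → 26 July 2026.
Later of the two: 4 June 2028.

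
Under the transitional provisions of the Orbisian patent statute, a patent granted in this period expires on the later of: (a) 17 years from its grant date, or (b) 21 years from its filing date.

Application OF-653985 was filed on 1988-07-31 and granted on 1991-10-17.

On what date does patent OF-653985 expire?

(a) grant + 17 years → 17 October 2008.
(b) filing + 21 years → 31 July 2009.
Later of the two: 31 July 2009.

July 31, 2009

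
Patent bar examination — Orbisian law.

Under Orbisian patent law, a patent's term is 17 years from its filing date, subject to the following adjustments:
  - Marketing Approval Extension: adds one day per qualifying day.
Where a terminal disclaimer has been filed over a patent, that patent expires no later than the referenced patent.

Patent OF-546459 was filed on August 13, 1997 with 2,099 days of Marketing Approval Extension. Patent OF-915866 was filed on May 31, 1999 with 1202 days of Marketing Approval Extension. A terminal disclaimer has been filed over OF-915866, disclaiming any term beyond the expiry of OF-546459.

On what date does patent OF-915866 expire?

2019-09-15

Natural term of OF-915866:
  Base: filing + 17 years → 31 May 2016.
  Marketing Approval Extension: +1202 days → 15 September 2019.
Expiry of referenced patent OF-546459:
  Base: filing + 17 years → 13 August 2014.
  Marketing Approval Extension: +2099 days → 12 May 2020.
Terminal disclaimer: OF-915866 expires on the earlier of 15 September 2019 and 12 May 2020.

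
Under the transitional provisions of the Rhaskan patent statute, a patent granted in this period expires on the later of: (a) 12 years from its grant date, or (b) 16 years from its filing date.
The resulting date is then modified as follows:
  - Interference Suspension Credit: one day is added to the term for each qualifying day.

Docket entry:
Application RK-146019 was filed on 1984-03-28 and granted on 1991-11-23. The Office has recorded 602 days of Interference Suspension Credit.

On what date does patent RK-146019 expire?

(a) grant + 12 years → 23 November 2003.
(b) filing + 16 years → 28 March 2000.
Later of the two: 23 November 2003.
Interference Suspension Credit: +602 days → 17 July 2005.

July 17, 2005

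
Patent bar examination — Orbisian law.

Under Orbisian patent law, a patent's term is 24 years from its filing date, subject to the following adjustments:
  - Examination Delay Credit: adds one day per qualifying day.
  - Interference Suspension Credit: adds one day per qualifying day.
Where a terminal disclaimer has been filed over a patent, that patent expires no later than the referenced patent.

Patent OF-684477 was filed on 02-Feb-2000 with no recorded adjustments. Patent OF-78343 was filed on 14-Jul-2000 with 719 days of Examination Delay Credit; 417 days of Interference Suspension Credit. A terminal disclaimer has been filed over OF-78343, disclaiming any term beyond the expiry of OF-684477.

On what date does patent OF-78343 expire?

Natural term of OF-78343:
  Base: filing + 24 years → 14 July 2024.
  Examination Delay Credit: +719 days → 3 July 2026.
  Interference Suspension Credit: +417 days → 24 August 2027.
Expiry of referenced patent OF-684477:
  Base: filing + 24 years → 2 February 2024.
Terminal disclaimer: OF-78343 expires on the earlier of 24 August 2027 and 2 February 2024.

2024-02-02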